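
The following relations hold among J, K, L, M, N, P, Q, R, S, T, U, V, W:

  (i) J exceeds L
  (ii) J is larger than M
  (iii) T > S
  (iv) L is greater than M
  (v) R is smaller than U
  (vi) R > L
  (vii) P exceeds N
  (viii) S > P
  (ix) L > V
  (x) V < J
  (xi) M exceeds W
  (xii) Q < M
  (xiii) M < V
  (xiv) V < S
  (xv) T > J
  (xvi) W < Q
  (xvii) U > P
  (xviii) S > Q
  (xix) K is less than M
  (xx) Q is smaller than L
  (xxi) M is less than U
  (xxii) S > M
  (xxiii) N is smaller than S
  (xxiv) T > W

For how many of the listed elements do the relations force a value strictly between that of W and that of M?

1

Chaining upward from W reaches: Q, V, S, L, R, U, J, T.
Chaining downward from M reaches: Q, K.
Strictly between W and M are those in both lists: Q — 1 element.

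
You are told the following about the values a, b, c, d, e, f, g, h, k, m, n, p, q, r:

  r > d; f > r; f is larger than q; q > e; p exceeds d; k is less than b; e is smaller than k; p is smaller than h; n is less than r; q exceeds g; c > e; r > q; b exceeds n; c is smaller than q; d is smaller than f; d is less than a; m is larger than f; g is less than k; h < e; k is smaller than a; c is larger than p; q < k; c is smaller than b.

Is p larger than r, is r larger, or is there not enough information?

Chaining the given relations: p < h < e < c < q < r.
So r is larger.

r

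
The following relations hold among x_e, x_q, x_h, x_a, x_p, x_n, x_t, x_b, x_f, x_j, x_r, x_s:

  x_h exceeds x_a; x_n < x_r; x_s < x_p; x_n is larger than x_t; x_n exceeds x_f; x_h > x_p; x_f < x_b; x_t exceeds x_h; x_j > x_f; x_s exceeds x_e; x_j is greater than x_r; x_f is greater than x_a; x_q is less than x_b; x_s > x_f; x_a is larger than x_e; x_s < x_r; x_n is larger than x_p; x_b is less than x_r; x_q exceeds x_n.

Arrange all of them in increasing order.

Nothing is placed below x_e, so it is least; from there x_e < x_a; x_a < x_f; x_f < x_s; x_s < x_p; x_p < x_h; x_h < x_t; x_t < x_n; x_n < x_q; x_q < x_b; x_b < x_r; x_r < x_j, each given directly.

x_e < x_a < x_f < x_s < x_p < x_h < x_t < x_n < x_q < x_b < x_r < x_j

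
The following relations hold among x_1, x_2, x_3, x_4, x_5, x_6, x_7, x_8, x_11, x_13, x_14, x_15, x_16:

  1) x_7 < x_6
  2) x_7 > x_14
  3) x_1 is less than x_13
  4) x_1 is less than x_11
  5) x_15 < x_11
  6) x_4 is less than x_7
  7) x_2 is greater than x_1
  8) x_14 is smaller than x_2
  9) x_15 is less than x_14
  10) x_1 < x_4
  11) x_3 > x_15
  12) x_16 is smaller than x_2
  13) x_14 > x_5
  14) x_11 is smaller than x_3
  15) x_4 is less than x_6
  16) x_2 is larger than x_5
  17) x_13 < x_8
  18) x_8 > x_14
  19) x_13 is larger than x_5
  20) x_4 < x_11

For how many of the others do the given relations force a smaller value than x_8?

From x_8 the given relations immediately reach x_14, x_13.
From those, x_1, x_5, x_15 — 5 in total.
No other element is forced below x_8 by the given relations, so the count is 5.

5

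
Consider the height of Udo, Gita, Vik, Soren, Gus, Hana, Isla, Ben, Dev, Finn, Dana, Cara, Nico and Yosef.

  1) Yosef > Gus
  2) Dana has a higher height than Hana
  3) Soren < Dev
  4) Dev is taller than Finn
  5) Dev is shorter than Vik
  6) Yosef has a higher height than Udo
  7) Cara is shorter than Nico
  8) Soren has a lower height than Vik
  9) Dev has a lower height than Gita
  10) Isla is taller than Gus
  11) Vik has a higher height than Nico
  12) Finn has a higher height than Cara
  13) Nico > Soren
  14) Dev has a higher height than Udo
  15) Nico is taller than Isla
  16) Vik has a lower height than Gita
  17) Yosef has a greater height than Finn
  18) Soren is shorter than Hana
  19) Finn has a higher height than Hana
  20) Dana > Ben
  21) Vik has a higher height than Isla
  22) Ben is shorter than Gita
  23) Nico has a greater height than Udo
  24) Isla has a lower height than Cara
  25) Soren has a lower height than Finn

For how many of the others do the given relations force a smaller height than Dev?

7

The elements the relations force below Dev are Soren, Udo, Hana, Gus, Isla, Cara, Finn — no chain reaches any other.
That is 7.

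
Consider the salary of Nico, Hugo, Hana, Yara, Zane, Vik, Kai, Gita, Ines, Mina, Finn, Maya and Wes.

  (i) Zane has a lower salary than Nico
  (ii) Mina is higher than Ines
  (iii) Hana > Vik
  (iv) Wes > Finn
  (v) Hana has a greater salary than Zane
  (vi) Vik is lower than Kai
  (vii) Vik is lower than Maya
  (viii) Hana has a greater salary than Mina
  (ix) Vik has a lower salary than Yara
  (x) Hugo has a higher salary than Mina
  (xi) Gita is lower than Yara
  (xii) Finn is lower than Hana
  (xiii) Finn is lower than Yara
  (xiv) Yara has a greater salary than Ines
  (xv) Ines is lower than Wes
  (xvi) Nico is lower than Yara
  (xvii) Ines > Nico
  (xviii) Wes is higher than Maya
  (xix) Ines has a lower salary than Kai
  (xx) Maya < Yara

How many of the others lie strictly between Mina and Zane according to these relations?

The relations place Zane below Mina. An element lies strictly between them when it is forced above Zane and also forced below Mina.
Above Zane: {Nico, Ines, Kai, Hugo, Wes, Hana, Yara}. Below Mina: {Nico, Ines}.
Intersection: {Nico, Ines} — 2.

2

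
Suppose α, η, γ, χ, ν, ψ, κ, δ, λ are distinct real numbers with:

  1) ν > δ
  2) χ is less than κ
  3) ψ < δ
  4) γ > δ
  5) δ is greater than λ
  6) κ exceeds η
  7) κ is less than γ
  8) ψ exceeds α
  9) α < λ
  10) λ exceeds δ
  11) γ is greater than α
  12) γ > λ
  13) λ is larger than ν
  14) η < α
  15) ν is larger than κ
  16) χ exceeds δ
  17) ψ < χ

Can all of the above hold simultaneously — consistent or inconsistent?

We have λ < δ stated directly, yet also δ < χ < κ < ν < λ by chaining the others — so δ < λ. Contradiction.

inconsistent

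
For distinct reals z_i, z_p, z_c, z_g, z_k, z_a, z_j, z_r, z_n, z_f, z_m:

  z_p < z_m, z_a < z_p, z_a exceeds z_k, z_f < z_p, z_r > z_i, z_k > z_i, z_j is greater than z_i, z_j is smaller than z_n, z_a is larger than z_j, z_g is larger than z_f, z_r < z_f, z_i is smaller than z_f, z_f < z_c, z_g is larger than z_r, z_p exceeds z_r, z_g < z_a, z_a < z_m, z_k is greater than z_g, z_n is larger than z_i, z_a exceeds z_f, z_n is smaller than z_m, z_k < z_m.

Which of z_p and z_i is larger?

z_i < z_r and z_r < z_f give z_i < z_f.
With z_f < z_g: z_i < z_r < z_f < z_g.
With z_g < z_k: z_i < z_r < z_f < z_g < z_k.
Then z_k < z_a extends the chain to z_a.
Then z_a < z_p extends the chain to z_p.
So z_i < z_p; z_p is the larger of the two.

z_p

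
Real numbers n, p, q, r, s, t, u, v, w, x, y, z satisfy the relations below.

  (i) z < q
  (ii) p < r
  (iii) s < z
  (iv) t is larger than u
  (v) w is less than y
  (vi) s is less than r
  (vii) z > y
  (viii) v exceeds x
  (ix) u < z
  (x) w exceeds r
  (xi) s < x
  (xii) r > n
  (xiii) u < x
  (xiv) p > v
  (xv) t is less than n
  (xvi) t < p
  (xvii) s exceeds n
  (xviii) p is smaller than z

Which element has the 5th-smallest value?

x

Piecing the relations together gives one ordering: u < t < n < s < x < v < p < r < w < y < z < q.
The 5th smallest is x.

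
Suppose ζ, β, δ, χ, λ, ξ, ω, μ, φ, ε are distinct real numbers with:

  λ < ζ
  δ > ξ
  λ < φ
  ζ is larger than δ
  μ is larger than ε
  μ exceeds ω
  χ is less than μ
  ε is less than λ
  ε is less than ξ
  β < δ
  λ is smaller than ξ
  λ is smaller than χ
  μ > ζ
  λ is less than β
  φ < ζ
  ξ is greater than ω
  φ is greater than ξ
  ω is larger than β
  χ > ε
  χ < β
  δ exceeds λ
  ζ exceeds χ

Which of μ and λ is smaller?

λ

Chaining the given relations: λ < χ < β < ω < ξ < φ < ζ < μ.
So λ < μ; λ is the smaller of the two.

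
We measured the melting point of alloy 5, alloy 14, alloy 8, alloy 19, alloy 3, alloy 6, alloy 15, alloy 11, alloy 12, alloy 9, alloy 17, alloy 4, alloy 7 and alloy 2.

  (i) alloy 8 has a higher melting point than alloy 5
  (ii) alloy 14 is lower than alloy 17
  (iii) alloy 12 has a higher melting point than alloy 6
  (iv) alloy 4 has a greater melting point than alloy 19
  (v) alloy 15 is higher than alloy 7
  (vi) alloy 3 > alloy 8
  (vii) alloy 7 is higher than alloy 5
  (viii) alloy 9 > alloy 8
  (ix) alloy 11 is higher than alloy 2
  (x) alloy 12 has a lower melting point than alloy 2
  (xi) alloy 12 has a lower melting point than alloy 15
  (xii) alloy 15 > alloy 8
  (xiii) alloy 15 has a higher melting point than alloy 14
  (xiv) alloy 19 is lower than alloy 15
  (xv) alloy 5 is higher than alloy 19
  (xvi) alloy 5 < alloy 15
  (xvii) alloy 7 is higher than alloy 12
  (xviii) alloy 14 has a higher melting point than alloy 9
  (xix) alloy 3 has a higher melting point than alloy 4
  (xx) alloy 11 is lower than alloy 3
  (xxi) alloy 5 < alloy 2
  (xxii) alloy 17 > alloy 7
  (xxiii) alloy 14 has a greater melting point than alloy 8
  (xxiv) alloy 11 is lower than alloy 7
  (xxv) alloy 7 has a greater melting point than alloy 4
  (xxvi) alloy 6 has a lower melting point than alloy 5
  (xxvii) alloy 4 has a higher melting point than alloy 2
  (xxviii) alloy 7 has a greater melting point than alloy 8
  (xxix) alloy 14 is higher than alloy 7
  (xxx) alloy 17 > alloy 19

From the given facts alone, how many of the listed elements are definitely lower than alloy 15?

11

The elements the relations force below alloy 15 are alloy 19, alloy 6, alloy 5, alloy 8, alloy 12, alloy 2, alloy 4, alloy 11, alloy 7, alloy 9, alloy 14 — no chain reaches any other.
That is 11.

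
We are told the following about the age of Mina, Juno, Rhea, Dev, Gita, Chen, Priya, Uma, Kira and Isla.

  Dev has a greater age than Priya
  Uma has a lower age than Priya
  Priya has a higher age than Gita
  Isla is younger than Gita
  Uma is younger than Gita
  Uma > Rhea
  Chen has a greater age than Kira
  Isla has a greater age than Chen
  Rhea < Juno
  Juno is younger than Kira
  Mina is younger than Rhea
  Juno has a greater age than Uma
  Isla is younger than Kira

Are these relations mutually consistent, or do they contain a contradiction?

We have Isla < Kira stated directly, yet also Kira < Chen < Isla by chaining the others — so Kira < Isla. Contradiction.

inconsistent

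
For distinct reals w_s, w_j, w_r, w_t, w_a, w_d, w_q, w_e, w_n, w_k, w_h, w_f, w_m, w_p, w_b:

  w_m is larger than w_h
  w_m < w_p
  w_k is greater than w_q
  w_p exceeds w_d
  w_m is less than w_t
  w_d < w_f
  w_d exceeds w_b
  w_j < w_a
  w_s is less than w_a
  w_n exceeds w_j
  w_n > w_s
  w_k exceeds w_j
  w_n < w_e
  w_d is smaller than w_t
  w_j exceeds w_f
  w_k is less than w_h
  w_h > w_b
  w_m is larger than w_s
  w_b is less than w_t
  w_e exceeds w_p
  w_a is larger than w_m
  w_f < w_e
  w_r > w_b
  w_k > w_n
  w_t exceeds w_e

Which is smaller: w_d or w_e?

w_d

w_d < w_f and w_f < w_j give w_d < w_j.
Then w_j < w_n extends the chain to w_n.
With w_n < w_k: w_d < w_f < w_j < w_n < w_k.
Then w_k < w_h extends the chain to w_h.
With w_h < w_m: w_d < w_f < w_j < w_n < w_k < w_h < w_m.
With w_m < w_p: w_d < w_f < w_j < w_n < w_k < w_h < w_m < w_p.
With w_p < w_e: w_d < w_f < w_j < w_n < w_k < w_h < w_m < w_p < w_e.
So w_d < w_e; w_d is the smaller of the two.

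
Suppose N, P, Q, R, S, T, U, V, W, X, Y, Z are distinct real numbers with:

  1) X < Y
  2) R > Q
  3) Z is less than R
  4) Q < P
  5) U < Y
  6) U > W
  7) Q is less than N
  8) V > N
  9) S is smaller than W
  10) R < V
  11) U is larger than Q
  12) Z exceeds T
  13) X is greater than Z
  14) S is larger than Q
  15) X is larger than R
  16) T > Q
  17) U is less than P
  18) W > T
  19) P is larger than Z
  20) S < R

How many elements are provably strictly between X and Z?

1

The relations place Z below X. An element lies strictly between them when it is forced above Z and also forced below X.
Above Z: {R, V, P, Y}. Below X: {Q, T, S, R}.
Intersection: {R} — 1.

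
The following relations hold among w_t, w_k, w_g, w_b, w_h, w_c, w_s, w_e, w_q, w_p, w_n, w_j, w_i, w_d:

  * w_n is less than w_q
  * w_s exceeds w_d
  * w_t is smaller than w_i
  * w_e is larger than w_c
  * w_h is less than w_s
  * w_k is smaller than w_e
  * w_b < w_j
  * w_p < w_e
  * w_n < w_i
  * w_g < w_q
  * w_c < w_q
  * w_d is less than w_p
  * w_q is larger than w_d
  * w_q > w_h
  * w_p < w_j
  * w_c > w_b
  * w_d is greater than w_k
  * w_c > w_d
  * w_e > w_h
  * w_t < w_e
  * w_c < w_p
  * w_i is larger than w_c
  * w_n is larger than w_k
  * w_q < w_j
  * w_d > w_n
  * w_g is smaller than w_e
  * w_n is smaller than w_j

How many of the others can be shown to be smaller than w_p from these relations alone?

Directly below w_p: w_d, w_c.
One step further: w_b, w_k, w_n (5 so far).
Nothing else is reachable below w_p; 5 in all.

5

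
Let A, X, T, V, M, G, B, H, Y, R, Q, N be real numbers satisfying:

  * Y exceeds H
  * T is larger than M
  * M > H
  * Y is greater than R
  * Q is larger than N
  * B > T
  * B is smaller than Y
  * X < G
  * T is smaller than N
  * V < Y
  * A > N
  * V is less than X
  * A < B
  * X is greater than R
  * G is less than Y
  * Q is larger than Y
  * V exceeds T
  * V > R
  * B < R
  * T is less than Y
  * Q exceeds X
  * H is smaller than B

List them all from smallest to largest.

Nothing is placed below H, so it is least; from there H < M; M < T; T < N; N < A; A < B; B < R; R < V; V < X; X < G; G < Y; Y < Q, each given directly.

H < M < T < N < A < B < R < V < X < G < Y < Q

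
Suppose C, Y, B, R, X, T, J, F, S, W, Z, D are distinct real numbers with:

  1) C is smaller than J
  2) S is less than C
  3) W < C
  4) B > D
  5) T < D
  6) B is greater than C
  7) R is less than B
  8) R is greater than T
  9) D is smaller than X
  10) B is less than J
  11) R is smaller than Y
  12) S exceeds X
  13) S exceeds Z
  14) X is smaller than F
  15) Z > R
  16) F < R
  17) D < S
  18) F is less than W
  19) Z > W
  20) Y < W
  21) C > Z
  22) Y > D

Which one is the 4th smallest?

Chaining the given pairs: T < D < X < F < R < Y < W < Z < S < C < B < J.
Counting 4 from the smallest end gives F.

F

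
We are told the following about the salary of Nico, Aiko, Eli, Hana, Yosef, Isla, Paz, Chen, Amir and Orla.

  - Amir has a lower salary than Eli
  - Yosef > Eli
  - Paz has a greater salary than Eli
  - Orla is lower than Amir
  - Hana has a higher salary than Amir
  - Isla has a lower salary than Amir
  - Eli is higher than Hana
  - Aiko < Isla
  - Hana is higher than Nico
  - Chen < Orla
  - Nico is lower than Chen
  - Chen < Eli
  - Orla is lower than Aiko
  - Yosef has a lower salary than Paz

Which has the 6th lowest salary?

The consecutive relations fix a unique order: Nico < Chen < Orla < Aiko < Isla < Amir < Hana < Eli < Yosef < Paz.
The 6th smallest is Amir.

Amir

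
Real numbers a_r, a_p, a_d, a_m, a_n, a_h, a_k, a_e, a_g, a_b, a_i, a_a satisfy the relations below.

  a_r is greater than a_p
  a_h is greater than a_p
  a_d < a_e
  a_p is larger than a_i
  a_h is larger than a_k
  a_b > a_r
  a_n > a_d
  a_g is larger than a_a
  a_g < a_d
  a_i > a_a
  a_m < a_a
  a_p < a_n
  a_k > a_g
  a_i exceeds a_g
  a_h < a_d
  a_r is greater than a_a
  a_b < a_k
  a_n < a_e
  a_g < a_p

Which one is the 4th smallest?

a_i

The consecutive relations fix a unique order: a_m < a_a < a_g < a_i < a_p < a_r < a_b < a_k < a_h < a_d < a_n < a_e.
Counting 4 from the smallest end gives a_i.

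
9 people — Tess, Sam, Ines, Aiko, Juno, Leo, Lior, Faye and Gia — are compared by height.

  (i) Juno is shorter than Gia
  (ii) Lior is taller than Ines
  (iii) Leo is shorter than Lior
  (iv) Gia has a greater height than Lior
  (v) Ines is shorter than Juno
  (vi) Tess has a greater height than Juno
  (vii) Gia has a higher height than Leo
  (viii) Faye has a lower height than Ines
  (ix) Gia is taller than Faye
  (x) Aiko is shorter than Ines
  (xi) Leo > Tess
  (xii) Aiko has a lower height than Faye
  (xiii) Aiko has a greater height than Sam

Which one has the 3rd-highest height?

Chaining the given pairs: Sam < Aiko < Faye < Ines < Juno < Tess < Leo < Lior < Gia.
The 3rd largest is Leo.

Leo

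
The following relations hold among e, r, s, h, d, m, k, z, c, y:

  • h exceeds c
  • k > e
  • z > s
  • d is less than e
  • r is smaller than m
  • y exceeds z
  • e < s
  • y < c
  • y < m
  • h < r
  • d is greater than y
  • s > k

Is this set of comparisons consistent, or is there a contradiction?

inconsistent

Chaining the given relations yields d < e < k < s < z < y, so d < y. But one relation states y < d. These cannot both hold.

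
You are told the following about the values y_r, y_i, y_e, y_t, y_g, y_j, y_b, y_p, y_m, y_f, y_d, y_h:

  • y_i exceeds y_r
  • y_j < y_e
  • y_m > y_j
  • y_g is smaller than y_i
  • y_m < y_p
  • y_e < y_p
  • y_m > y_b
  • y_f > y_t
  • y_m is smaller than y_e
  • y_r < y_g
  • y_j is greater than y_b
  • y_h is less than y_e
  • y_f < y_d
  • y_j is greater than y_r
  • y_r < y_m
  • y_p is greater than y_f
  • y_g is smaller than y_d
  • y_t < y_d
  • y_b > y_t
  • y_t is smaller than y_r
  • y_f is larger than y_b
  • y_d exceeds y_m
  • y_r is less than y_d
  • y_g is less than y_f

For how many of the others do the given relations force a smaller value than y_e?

From y_e the given relations immediately reach y_h, y_j, y_m.
From those, y_r, y_b — 5 in total.
From those, y_t — 6 in total.
Nothing else is reachable below y_e; 6 in all.

6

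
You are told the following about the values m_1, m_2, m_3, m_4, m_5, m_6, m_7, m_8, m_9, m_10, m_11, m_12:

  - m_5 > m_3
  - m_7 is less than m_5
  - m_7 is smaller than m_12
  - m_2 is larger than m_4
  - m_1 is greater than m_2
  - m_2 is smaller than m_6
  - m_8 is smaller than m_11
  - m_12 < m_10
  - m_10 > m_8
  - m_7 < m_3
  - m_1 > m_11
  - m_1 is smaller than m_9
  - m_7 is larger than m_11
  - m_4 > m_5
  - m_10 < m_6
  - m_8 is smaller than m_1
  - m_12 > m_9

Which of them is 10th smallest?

m_12

Chaining the given pairs: m_8 < m_11 < m_7 < m_3 < m_5 < m_4 < m_2 < m_1 < m_9 < m_12 < m_10 < m_6.
The 10th smallest is m_12.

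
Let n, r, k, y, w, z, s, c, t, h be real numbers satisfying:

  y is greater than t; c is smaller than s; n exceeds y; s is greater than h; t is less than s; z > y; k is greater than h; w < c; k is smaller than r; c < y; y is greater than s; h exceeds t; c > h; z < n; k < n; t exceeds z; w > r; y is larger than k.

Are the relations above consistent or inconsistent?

inconsistent

We have z < t stated directly, yet also t < h < k < r < w < c < s < y < z by chaining the others — so t < z. Contradiction.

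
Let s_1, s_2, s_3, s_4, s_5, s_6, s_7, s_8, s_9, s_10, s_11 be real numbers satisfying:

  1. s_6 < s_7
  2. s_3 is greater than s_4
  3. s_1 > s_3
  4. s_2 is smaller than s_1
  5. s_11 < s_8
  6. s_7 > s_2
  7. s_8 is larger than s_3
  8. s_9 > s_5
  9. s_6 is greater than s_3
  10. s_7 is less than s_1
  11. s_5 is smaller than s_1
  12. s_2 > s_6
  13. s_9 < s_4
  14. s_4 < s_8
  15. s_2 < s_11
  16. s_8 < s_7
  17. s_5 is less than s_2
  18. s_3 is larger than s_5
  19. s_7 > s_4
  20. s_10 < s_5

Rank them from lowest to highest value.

s_10 < s_5 < s_9 < s_4 < s_3 < s_6 < s_2 < s_11 < s_8 < s_7 < s_1

Each adjacent pair is fixed by a given relation: s_10 < s_5; s_5 < s_9; s_9 < s_4; s_4 < s_3; s_3 < s_6; s_6 < s_2; s_2 < s_11; s_11 < s_8; s_8 < s_7; s_7 < s_1. Chaining them end to end gives the full order.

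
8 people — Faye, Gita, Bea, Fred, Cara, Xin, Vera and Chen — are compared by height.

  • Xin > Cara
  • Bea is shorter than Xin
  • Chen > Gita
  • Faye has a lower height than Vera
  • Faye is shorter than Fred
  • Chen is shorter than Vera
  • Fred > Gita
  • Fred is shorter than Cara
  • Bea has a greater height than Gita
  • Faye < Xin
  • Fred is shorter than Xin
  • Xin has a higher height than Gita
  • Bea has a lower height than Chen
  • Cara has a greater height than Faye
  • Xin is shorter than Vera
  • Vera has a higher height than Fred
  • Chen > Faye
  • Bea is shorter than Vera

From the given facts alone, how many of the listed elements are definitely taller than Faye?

Directly above Faye: Fred, Cara, Chen, Xin, Vera.
Nothing else is reachable above Faye; 5 in all.

5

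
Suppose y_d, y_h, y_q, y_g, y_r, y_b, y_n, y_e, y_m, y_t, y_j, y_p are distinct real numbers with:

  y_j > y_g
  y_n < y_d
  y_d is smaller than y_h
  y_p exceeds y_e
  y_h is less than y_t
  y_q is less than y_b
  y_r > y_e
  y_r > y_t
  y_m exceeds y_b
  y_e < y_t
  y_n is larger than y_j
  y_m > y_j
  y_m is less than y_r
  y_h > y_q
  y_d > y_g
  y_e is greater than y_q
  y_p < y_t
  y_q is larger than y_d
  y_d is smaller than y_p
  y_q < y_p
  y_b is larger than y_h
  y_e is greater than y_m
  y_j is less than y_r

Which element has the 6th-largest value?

The consecutive relations fix a unique order: y_g < y_j < y_n < y_d < y_q < y_h < y_b < y_m < y_e < y_p < y_t < y_r.
The 6th largest is y_b.

y_b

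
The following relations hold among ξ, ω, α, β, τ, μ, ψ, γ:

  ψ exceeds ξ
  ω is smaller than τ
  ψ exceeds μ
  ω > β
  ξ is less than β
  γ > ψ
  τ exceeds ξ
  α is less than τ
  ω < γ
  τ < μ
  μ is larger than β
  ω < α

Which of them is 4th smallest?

Piecing the relations together gives one ordering: ξ < β < ω < α < τ < μ < ψ < γ.
The 4th smallest is α.

α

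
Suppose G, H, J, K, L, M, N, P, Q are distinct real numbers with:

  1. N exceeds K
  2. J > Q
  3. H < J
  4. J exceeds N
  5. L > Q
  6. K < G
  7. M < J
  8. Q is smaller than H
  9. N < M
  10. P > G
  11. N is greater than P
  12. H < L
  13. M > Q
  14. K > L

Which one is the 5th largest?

G

Piecing the relations together gives one ordering: Q < H < L < K < G < P < N < M < J.
The 5th largest is G.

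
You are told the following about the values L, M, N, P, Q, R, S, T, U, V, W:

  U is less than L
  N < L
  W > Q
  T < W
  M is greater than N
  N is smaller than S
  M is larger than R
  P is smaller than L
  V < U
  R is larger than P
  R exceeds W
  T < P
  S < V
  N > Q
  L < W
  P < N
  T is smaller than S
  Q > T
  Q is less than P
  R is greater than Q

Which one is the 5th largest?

U

Chaining the given pairs: T < Q < P < N < S < V < U < L < W < R < M.
The 5th largest is U.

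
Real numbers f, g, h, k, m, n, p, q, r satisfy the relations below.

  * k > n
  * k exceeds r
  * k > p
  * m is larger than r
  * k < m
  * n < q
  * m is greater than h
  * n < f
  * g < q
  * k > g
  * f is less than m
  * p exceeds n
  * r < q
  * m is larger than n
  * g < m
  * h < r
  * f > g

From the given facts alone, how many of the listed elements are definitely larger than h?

The elements the relations force above h are r, q, k, m — no chain reaches any other.
That is 4.

4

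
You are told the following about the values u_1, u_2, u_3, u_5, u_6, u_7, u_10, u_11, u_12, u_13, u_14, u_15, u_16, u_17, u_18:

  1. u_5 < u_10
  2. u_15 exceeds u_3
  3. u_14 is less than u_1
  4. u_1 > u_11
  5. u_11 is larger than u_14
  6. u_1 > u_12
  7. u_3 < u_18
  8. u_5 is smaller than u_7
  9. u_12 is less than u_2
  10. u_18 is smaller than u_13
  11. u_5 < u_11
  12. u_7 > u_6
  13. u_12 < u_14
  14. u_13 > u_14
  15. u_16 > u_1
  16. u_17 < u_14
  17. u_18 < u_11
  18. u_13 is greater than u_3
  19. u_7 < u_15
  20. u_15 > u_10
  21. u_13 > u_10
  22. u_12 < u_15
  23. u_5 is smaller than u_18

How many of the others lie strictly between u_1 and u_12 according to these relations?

Chaining upward from u_12 reaches: u_14, u_11, u_13, u_2, u_16, u_15.
Chaining downward from u_1 reaches: u_17, u_3, u_5, u_14, u_18, u_11.
Strictly between u_12 and u_1 are those in both lists: u_14, u_11 — 2 elements.

2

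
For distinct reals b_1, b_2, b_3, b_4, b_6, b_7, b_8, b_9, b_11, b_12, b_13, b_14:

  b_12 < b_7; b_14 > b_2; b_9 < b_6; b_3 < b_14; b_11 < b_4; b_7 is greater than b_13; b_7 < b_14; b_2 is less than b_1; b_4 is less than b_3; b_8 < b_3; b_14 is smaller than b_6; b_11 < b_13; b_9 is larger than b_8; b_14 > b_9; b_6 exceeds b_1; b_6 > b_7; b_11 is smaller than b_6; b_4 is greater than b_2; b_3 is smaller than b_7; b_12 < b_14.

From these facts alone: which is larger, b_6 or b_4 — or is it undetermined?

b_6

b_4 < b_3 < b_7 < b_14 < b_6, by transitivity through b_3, b_7, b_14.
So b_6 is larger.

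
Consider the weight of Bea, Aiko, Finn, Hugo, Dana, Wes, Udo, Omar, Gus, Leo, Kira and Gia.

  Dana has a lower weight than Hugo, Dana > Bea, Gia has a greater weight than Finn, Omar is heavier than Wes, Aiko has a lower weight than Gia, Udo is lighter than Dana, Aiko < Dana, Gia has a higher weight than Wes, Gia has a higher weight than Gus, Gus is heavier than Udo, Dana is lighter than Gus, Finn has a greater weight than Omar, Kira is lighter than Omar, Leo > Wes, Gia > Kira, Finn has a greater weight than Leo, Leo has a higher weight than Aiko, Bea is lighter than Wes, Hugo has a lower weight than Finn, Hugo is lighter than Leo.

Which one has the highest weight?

Gia

Bea is not greatest since Bea < Dana; Kira is not greatest since Kira < Omar; Udo is not greatest since Udo < Dana; Wes is not greatest since Wes < Omar; Aiko is not greatest since Aiko < Dana; Dana is not greatest since Dana < Hugo; Omar is not greatest since Omar < Finn; Hugo is not greatest since Hugo < Finn; Leo is not greatest since Leo < Finn; Finn is not greatest since Finn < Gia; Gus is not greatest since Gus < Gia.
Only Gia has nothing above it, so Gia is the highest weight.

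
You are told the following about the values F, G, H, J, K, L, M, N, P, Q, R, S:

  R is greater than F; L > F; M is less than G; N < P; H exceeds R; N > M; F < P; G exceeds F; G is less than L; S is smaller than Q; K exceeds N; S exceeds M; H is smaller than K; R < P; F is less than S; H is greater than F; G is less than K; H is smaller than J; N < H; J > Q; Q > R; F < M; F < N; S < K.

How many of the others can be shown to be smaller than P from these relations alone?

4

The elements the relations force below P are F, M, R, N — no chain reaches any other.
That is 4.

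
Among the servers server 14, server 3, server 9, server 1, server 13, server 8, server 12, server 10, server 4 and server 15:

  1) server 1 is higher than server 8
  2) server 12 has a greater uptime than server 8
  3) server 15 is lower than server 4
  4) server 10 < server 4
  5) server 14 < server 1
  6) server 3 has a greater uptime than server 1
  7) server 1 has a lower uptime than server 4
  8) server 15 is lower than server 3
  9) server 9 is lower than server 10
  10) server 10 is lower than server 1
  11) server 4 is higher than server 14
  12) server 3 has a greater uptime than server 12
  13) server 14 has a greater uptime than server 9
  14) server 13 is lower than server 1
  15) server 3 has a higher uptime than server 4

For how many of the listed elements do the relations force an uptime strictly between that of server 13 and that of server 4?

Chaining upward from server 13 reaches: server 1, server 3.
Chaining downward from server 4 reaches: server 9, server 8, server 10, server 14, server 1, server 15.
Strictly between server 13 and server 4 are those in both lists: server 1 — 1 element.

1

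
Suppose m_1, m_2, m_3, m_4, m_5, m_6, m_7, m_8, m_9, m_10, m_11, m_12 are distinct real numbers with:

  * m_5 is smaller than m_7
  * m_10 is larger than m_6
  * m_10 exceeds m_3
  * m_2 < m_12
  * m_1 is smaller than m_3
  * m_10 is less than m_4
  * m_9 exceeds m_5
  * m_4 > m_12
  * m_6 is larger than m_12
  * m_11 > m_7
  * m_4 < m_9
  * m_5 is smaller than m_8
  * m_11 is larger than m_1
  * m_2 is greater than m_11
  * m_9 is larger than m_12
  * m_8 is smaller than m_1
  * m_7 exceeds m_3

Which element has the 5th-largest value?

Piecing the relations together gives one ordering: m_5 < m_8 < m_1 < m_3 < m_7 < m_11 < m_2 < m_12 < m_6 < m_10 < m_4 < m_9.
The 5th largest is m_12.

m_12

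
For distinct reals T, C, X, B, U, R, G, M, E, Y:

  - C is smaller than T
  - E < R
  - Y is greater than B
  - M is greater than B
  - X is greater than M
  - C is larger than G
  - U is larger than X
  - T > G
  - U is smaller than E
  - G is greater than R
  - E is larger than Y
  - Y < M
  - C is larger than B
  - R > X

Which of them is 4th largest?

R

The consecutive relations fix a unique order: B < Y < M < X < U < E < R < G < C < T.
Counting 4 from the largest end gives R.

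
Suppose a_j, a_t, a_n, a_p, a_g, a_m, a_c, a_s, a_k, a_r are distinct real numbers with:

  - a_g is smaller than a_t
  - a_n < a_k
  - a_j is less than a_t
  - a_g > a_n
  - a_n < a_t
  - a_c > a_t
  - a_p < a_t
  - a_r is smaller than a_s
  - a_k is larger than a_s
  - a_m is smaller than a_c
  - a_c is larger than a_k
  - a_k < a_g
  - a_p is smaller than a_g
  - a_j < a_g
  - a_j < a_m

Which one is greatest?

a_n is not greatest since a_n < a_g; a_j is not greatest since a_j < a_t; a_p is not greatest since a_p < a_g; a_r is not greatest since a_r < a_s; a_m is not greatest since a_m < a_c; a_s is not greatest since a_s < a_k; a_k is not greatest since a_k < a_g; a_g is not greatest since a_g < a_t; a_t is not greatest since a_t < a_c.
Only a_c has nothing above it, so a_c is the greatest.

a_c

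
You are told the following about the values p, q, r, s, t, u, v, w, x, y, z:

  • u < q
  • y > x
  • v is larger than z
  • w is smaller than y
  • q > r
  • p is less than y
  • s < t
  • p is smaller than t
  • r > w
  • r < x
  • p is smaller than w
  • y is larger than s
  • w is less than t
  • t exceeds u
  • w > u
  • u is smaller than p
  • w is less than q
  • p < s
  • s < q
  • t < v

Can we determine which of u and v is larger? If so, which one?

v

Chaining the given relations: u < p < w < t < v.
So v is larger.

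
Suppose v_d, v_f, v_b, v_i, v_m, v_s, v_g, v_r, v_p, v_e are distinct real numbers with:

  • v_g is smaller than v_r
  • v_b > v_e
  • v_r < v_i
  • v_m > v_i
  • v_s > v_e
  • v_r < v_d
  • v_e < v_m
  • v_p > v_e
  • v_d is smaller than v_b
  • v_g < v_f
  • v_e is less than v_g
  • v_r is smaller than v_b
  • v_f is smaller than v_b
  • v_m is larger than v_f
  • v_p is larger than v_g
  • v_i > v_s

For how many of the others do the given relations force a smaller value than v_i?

The elements the relations force below v_i are v_e, v_g, v_r, v_s — no chain reaches any other.
That is 4.

4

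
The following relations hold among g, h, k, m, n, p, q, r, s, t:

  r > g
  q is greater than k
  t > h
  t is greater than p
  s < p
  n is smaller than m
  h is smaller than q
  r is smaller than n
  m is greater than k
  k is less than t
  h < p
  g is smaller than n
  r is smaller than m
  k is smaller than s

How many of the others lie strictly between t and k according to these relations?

Chaining upward from k reaches: s, p, q, m.
Chaining downward from t reaches: h, s, p.
Strictly between k and t are those in both lists: s, p — 2 elements.

2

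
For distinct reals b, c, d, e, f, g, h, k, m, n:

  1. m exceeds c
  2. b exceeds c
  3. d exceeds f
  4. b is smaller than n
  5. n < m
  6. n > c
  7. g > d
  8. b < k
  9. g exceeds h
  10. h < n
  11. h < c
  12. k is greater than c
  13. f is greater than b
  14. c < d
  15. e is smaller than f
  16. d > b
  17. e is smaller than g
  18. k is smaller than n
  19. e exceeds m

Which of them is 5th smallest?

n

The consecutive relations fix a unique order: h < c < b < k < n < m < e < f < d < g.
The 5th smallest is n.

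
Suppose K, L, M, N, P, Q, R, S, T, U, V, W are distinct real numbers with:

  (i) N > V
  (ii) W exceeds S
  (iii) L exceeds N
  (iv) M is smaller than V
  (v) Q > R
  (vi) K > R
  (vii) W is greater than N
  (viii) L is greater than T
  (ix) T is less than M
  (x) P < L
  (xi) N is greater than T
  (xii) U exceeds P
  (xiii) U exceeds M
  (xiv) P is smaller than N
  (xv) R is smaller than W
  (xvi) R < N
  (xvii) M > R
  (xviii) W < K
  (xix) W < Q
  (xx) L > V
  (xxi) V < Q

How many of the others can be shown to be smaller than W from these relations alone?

7

The elements the relations force below W are R, T, M, P, V, N, S — no chain reaches any other.
That is 7.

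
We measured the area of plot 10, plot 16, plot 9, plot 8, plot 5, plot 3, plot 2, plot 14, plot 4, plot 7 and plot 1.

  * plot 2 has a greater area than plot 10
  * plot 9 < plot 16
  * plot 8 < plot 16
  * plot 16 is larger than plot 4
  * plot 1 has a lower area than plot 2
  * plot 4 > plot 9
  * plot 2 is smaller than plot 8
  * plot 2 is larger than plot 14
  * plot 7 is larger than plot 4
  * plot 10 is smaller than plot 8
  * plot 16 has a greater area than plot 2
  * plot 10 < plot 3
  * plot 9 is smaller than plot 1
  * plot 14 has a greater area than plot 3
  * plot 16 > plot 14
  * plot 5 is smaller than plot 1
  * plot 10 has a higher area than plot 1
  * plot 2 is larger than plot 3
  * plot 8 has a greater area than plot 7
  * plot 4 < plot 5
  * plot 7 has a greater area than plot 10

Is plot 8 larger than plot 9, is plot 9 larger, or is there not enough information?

plot 9 < plot 4 and plot 4 < plot 5 give plot 9 < plot 5.
With plot 5 < plot 1: plot 9 < plot 4 < plot 5 < plot 1.
With plot 1 < plot 10: plot 9 < plot 4 < plot 5 < plot 1 < plot 10.
Then plot 10 < plot 3 extends the chain to plot 3.
With plot 3 < plot 2: plot 9 < plot 4 < plot 5 < plot 1 < plot 10 < plot 3 < plot 2.
Then plot 2 < plot 8 extends the chain to plot 8.
So plot 8 is larger.

plot 8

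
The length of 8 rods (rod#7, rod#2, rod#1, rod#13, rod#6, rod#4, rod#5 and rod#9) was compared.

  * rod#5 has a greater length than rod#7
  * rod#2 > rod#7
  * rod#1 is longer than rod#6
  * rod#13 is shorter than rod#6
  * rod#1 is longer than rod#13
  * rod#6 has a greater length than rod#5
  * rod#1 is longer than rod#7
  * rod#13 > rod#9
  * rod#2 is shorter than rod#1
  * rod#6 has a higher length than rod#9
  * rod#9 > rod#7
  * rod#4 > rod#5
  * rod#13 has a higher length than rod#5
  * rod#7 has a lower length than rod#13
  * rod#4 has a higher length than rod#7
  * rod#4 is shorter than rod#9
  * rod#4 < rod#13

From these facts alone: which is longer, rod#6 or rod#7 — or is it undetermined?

The relevant relations are rod#7 < rod#5; rod#5 < rod#4; rod#4 < rod#9; rod#9 < rod#13; rod#13 < rod#6.
Chaining these gives rod#7 < rod#5 < rod#4 < rod#9 < rod#13 < rod#6.
So rod#6 is longer.

rod#6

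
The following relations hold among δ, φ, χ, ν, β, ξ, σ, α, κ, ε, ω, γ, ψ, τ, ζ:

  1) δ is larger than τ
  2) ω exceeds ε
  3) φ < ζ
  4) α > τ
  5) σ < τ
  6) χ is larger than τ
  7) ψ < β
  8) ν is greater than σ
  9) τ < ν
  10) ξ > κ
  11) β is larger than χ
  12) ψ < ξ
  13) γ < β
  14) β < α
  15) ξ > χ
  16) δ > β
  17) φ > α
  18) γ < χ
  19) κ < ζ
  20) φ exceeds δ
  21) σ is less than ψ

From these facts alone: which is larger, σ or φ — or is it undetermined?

The relevant relations are σ < τ; τ < χ; χ < β; β < α; α < φ.
Together: σ < τ < χ < β < α < φ.
So φ is larger.

φ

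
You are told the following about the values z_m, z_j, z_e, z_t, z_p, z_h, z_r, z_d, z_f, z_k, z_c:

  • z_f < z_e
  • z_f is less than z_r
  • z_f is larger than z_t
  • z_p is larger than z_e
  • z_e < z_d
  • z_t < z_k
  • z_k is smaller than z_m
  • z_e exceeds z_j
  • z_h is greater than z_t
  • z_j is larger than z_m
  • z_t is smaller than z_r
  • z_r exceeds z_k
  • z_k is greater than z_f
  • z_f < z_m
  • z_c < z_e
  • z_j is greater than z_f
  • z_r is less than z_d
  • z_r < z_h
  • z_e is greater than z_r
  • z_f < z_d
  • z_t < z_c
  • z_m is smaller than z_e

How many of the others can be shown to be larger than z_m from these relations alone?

From z_m the given relations immediately reach z_j, z_e.
From those, z_d, z_p — 4 in total.
Nothing else is reachable above z_m; 4 in all.

4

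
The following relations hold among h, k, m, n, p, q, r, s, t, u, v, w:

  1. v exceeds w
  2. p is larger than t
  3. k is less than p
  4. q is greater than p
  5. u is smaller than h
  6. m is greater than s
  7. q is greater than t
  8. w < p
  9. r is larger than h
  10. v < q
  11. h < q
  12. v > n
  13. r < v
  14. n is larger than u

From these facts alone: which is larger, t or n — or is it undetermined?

undetermined

Following every chain through t: above t we get p, q.
n is not reached, and no chain runs the other way from n to t.
So the given relations leave the order of t and n undetermined.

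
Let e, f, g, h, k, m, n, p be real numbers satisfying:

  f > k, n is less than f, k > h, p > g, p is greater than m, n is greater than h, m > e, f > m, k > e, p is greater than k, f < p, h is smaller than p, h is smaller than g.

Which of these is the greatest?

p

e is not greatest since e < k; h is not greatest since h < n; n is not greatest since n < f; k is not greatest since k < p; g is not greatest since g < p; m is not greatest since m < p; f is not greatest since f < p.
Only p has nothing above it, so p is the greatest.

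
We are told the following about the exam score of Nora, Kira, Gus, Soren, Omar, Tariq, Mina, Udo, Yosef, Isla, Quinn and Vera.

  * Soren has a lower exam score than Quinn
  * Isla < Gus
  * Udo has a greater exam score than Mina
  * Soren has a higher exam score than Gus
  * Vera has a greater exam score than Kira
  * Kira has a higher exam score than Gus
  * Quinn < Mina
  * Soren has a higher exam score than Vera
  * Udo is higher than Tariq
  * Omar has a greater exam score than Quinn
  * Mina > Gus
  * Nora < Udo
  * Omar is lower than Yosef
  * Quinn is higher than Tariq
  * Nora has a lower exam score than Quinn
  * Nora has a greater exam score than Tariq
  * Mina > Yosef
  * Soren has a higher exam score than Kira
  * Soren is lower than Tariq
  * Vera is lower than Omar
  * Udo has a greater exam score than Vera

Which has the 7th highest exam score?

Piecing the relations together gives one ordering: Isla < Gus < Kira < Vera < Soren < Tariq < Nora < Quinn < Omar < Yosef < Mina < Udo.
Counting 7 from the largest end gives Tariq.

Tariq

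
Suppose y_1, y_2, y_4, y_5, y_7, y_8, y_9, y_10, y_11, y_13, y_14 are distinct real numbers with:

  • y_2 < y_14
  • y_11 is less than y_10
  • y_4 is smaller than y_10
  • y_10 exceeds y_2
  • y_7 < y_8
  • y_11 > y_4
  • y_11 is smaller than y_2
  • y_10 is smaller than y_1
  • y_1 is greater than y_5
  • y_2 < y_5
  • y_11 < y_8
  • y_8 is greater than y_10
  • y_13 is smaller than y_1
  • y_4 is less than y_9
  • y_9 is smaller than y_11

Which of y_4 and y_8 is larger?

Following the relations from y_4: y_4 < y_9 < y_11 < y_2 < y_10 < y_8.
So y_4 < y_8; y_8 is the larger of the two.

y_8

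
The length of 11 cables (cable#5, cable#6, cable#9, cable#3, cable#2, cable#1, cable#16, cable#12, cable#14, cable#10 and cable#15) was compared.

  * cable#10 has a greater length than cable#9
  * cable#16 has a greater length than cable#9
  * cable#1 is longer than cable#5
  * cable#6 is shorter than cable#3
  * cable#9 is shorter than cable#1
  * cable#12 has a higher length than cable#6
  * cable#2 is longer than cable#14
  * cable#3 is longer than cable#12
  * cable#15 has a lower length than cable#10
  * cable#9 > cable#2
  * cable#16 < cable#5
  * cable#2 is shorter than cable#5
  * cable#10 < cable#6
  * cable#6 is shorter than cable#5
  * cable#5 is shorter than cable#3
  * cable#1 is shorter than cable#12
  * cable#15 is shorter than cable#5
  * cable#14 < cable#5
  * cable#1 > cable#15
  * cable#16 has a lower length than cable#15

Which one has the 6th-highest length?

cable#10

The consecutive relations fix a unique order: cable#14 < cable#2 < cable#9 < cable#16 < cable#15 < cable#10 < cable#6 < cable#5 < cable#1 < cable#12 < cable#3.
Counting 6 from the largest end gives cable#10.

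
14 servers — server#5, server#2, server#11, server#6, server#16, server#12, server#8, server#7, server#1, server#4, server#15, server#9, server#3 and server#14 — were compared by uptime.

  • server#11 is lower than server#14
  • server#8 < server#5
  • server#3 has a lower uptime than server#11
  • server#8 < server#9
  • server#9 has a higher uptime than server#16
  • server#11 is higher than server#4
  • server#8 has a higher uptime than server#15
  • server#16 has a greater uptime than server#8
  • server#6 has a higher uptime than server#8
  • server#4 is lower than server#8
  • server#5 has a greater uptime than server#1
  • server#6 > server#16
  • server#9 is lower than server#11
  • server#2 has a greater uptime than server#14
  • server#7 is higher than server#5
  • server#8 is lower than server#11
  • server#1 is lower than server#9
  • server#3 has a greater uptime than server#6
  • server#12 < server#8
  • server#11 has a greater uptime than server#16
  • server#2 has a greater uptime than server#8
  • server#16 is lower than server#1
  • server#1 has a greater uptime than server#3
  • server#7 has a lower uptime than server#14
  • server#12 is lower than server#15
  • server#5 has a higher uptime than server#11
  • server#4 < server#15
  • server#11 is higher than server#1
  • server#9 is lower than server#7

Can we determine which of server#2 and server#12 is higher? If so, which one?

The relevant relations are server#12 < server#15; server#15 < server#8; server#8 < server#16; server#16 < server#6; server#6 < server#3; server#3 < server#1; server#1 < server#9; server#9 < server#11; server#11 < server#5; server#5 < server#7; server#7 < server#14; server#14 < server#2.
Together: server#12 < server#15 < server#8 < server#16 < server#6 < server#3 < server#1 < server#9 < server#11 < server#5 < server#7 < server#14 < server#2.
So server#2 is higher.

server#2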